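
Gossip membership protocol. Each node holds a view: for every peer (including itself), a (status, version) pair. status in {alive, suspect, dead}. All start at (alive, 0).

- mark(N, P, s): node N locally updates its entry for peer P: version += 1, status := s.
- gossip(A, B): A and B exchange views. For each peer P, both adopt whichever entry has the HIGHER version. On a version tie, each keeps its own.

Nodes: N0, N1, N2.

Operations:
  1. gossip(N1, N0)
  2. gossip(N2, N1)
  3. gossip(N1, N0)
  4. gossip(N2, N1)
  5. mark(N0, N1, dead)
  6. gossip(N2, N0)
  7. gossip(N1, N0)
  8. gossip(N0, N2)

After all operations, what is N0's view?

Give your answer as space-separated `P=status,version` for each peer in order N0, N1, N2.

Answer: N0=alive,0 N1=dead,1 N2=alive,0

Derivation:
Op 1: gossip N1<->N0 -> N1.N0=(alive,v0) N1.N1=(alive,v0) N1.N2=(alive,v0) | N0.N0=(alive,v0) N0.N1=(alive,v0) N0.N2=(alive,v0)
Op 2: gossip N2<->N1 -> N2.N0=(alive,v0) N2.N1=(alive,v0) N2.N2=(alive,v0) | N1.N0=(alive,v0) N1.N1=(alive,v0) N1.N2=(alive,v0)
Op 3: gossip N1<->N0 -> N1.N0=(alive,v0) N1.N1=(alive,v0) N1.N2=(alive,v0) | N0.N0=(alive,v0) N0.N1=(alive,v0) N0.N2=(alive,v0)
Op 4: gossip N2<->N1 -> N2.N0=(alive,v0) N2.N1=(alive,v0) N2.N2=(alive,v0) | N1.N0=(alive,v0) N1.N1=(alive,v0) N1.N2=(alive,v0)
Op 5: N0 marks N1=dead -> (dead,v1)
Op 6: gossip N2<->N0 -> N2.N0=(alive,v0) N2.N1=(dead,v1) N2.N2=(alive,v0) | N0.N0=(alive,v0) N0.N1=(dead,v1) N0.N2=(alive,v0)
Op 7: gossip N1<->N0 -> N1.N0=(alive,v0) N1.N1=(dead,v1) N1.N2=(alive,v0) | N0.N0=(alive,v0) N0.N1=(dead,v1) N0.N2=(alive,v0)
Op 8: gossip N0<->N2 -> N0.N0=(alive,v0) N0.N1=(dead,v1) N0.N2=(alive,v0) | N2.N0=(alive,v0) N2.N1=(dead,v1) N2.N2=(alive,v0)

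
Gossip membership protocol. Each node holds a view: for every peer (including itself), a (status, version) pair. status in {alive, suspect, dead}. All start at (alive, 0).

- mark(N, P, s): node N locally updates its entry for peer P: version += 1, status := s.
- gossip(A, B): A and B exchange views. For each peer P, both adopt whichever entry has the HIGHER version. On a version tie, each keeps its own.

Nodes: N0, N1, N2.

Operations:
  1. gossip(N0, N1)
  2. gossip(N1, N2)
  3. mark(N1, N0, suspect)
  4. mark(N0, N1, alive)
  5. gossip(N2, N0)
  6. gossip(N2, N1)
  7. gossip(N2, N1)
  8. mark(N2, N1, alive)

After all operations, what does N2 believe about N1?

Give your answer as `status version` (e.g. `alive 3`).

Answer: alive 2

Derivation:
Op 1: gossip N0<->N1 -> N0.N0=(alive,v0) N0.N1=(alive,v0) N0.N2=(alive,v0) | N1.N0=(alive,v0) N1.N1=(alive,v0) N1.N2=(alive,v0)
Op 2: gossip N1<->N2 -> N1.N0=(alive,v0) N1.N1=(alive,v0) N1.N2=(alive,v0) | N2.N0=(alive,v0) N2.N1=(alive,v0) N2.N2=(alive,v0)
Op 3: N1 marks N0=suspect -> (suspect,v1)
Op 4: N0 marks N1=alive -> (alive,v1)
Op 5: gossip N2<->N0 -> N2.N0=(alive,v0) N2.N1=(alive,v1) N2.N2=(alive,v0) | N0.N0=(alive,v0) N0.N1=(alive,v1) N0.N2=(alive,v0)
Op 6: gossip N2<->N1 -> N2.N0=(suspect,v1) N2.N1=(alive,v1) N2.N2=(alive,v0) | N1.N0=(suspect,v1) N1.N1=(alive,v1) N1.N2=(alive,v0)
Op 7: gossip N2<->N1 -> N2.N0=(suspect,v1) N2.N1=(alive,v1) N2.N2=(alive,v0) | N1.N0=(suspect,v1) N1.N1=(alive,v1) N1.N2=(alive,v0)
Op 8: N2 marks N1=alive -> (alive,v2)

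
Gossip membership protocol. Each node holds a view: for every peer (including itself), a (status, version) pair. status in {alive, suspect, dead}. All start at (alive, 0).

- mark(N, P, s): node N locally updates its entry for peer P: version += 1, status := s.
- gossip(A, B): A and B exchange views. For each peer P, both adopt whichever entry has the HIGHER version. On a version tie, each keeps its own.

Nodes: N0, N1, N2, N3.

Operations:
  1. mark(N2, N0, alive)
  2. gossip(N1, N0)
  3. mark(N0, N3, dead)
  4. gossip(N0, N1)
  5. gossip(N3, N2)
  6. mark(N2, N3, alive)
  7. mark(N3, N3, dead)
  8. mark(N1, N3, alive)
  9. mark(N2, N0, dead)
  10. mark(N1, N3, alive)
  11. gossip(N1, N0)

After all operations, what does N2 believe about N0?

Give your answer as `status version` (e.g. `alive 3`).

Op 1: N2 marks N0=alive -> (alive,v1)
Op 2: gossip N1<->N0 -> N1.N0=(alive,v0) N1.N1=(alive,v0) N1.N2=(alive,v0) N1.N3=(alive,v0) | N0.N0=(alive,v0) N0.N1=(alive,v0) N0.N2=(alive,v0) N0.N3=(alive,v0)
Op 3: N0 marks N3=dead -> (dead,v1)
Op 4: gossip N0<->N1 -> N0.N0=(alive,v0) N0.N1=(alive,v0) N0.N2=(alive,v0) N0.N3=(dead,v1) | N1.N0=(alive,v0) N1.N1=(alive,v0) N1.N2=(alive,v0) N1.N3=(dead,v1)
Op 5: gossip N3<->N2 -> N3.N0=(alive,v1) N3.N1=(alive,v0) N3.N2=(alive,v0) N3.N3=(alive,v0) | N2.N0=(alive,v1) N2.N1=(alive,v0) N2.N2=(alive,v0) N2.N3=(alive,v0)
Op 6: N2 marks N3=alive -> (alive,v1)
Op 7: N3 marks N3=dead -> (dead,v1)
Op 8: N1 marks N3=alive -> (alive,v2)
Op 9: N2 marks N0=dead -> (dead,v2)
Op 10: N1 marks N3=alive -> (alive,v3)
Op 11: gossip N1<->N0 -> N1.N0=(alive,v0) N1.N1=(alive,v0) N1.N2=(alive,v0) N1.N3=(alive,v3) | N0.N0=(alive,v0) N0.N1=(alive,v0) N0.N2=(alive,v0) N0.N3=(alive,v3)

Answer: dead 2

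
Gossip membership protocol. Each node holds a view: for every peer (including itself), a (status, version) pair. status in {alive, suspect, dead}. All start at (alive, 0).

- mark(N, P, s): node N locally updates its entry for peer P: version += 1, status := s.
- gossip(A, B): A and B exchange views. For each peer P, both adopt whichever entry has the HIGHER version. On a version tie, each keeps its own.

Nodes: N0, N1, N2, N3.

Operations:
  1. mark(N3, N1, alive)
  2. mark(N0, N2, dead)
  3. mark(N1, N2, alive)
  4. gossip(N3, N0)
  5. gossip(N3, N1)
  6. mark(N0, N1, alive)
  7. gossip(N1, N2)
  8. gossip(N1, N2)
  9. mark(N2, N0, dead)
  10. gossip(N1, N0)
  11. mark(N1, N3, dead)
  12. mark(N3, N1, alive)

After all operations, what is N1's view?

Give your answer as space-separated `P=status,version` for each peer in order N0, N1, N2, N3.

Answer: N0=alive,0 N1=alive,2 N2=alive,1 N3=dead,1

Derivation:
Op 1: N3 marks N1=alive -> (alive,v1)
Op 2: N0 marks N2=dead -> (dead,v1)
Op 3: N1 marks N2=alive -> (alive,v1)
Op 4: gossip N3<->N0 -> N3.N0=(alive,v0) N3.N1=(alive,v1) N3.N2=(dead,v1) N3.N3=(alive,v0) | N0.N0=(alive,v0) N0.N1=(alive,v1) N0.N2=(dead,v1) N0.N3=(alive,v0)
Op 5: gossip N3<->N1 -> N3.N0=(alive,v0) N3.N1=(alive,v1) N3.N2=(dead,v1) N3.N3=(alive,v0) | N1.N0=(alive,v0) N1.N1=(alive,v1) N1.N2=(alive,v1) N1.N3=(alive,v0)
Op 6: N0 marks N1=alive -> (alive,v2)
Op 7: gossip N1<->N2 -> N1.N0=(alive,v0) N1.N1=(alive,v1) N1.N2=(alive,v1) N1.N3=(alive,v0) | N2.N0=(alive,v0) N2.N1=(alive,v1) N2.N2=(alive,v1) N2.N3=(alive,v0)
Op 8: gossip N1<->N2 -> N1.N0=(alive,v0) N1.N1=(alive,v1) N1.N2=(alive,v1) N1.N3=(alive,v0) | N2.N0=(alive,v0) N2.N1=(alive,v1) N2.N2=(alive,v1) N2.N3=(alive,v0)
Op 9: N2 marks N0=dead -> (dead,v1)
Op 10: gossip N1<->N0 -> N1.N0=(alive,v0) N1.N1=(alive,v2) N1.N2=(alive,v1) N1.N3=(alive,v0) | N0.N0=(alive,v0) N0.N1=(alive,v2) N0.N2=(dead,v1) N0.N3=(alive,v0)
Op 11: N1 marks N3=dead -> (dead,v1)
Op 12: N3 marks N1=alive -> (alive,v2)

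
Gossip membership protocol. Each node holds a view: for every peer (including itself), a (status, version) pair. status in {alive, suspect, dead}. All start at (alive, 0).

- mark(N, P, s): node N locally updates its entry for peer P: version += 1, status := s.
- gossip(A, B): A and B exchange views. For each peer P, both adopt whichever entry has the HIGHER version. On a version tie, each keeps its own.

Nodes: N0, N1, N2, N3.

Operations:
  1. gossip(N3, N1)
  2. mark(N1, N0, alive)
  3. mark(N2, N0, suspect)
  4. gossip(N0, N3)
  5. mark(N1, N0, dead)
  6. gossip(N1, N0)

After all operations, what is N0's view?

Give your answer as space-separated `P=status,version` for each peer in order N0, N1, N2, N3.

Op 1: gossip N3<->N1 -> N3.N0=(alive,v0) N3.N1=(alive,v0) N3.N2=(alive,v0) N3.N3=(alive,v0) | N1.N0=(alive,v0) N1.N1=(alive,v0) N1.N2=(alive,v0) N1.N3=(alive,v0)
Op 2: N1 marks N0=alive -> (alive,v1)
Op 3: N2 marks N0=suspect -> (suspect,v1)
Op 4: gossip N0<->N3 -> N0.N0=(alive,v0) N0.N1=(alive,v0) N0.N2=(alive,v0) N0.N3=(alive,v0) | N3.N0=(alive,v0) N3.N1=(alive,v0) N3.N2=(alive,v0) N3.N3=(alive,v0)
Op 5: N1 marks N0=dead -> (dead,v2)
Op 6: gossip N1<->N0 -> N1.N0=(dead,v2) N1.N1=(alive,v0) N1.N2=(alive,v0) N1.N3=(alive,v0) | N0.N0=(dead,v2) N0.N1=(alive,v0) N0.N2=(alive,v0) N0.N3=(alive,v0)

Answer: N0=dead,2 N1=alive,0 N2=alive,0 N3=alive,0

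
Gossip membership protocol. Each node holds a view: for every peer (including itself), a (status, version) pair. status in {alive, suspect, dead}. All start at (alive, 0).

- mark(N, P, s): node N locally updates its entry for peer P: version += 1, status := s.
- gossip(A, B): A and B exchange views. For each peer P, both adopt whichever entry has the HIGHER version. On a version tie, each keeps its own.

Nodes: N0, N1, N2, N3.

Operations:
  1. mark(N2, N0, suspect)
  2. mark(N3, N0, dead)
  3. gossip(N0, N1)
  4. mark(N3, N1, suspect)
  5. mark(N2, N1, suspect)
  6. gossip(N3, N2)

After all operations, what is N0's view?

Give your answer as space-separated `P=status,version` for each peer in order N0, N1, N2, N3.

Answer: N0=alive,0 N1=alive,0 N2=alive,0 N3=alive,0

Derivation:
Op 1: N2 marks N0=suspect -> (suspect,v1)
Op 2: N3 marks N0=dead -> (dead,v1)
Op 3: gossip N0<->N1 -> N0.N0=(alive,v0) N0.N1=(alive,v0) N0.N2=(alive,v0) N0.N3=(alive,v0) | N1.N0=(alive,v0) N1.N1=(alive,v0) N1.N2=(alive,v0) N1.N3=(alive,v0)
Op 4: N3 marks N1=suspect -> (suspect,v1)
Op 5: N2 marks N1=suspect -> (suspect,v1)
Op 6: gossip N3<->N2 -> N3.N0=(dead,v1) N3.N1=(suspect,v1) N3.N2=(alive,v0) N3.N3=(alive,v0) | N2.N0=(suspect,v1) N2.N1=(suspect,v1) N2.N2=(alive,v0) N2.N3=(alive,v0)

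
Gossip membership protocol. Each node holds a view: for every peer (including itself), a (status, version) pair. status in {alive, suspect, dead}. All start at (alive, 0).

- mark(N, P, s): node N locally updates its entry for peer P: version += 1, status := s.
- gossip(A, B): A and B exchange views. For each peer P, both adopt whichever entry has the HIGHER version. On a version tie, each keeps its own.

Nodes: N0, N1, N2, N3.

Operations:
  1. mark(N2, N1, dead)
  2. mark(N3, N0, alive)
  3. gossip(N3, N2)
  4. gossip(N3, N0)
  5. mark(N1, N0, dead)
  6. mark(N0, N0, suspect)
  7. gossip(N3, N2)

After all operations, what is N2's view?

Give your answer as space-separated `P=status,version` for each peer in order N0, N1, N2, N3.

Op 1: N2 marks N1=dead -> (dead,v1)
Op 2: N3 marks N0=alive -> (alive,v1)
Op 3: gossip N3<->N2 -> N3.N0=(alive,v1) N3.N1=(dead,v1) N3.N2=(alive,v0) N3.N3=(alive,v0) | N2.N0=(alive,v1) N2.N1=(dead,v1) N2.N2=(alive,v0) N2.N3=(alive,v0)
Op 4: gossip N3<->N0 -> N3.N0=(alive,v1) N3.N1=(dead,v1) N3.N2=(alive,v0) N3.N3=(alive,v0) | N0.N0=(alive,v1) N0.N1=(dead,v1) N0.N2=(alive,v0) N0.N3=(alive,v0)
Op 5: N1 marks N0=dead -> (dead,v1)
Op 6: N0 marks N0=suspect -> (suspect,v2)
Op 7: gossip N3<->N2 -> N3.N0=(alive,v1) N3.N1=(dead,v1) N3.N2=(alive,v0) N3.N3=(alive,v0) | N2.N0=(alive,v1) N2.N1=(dead,v1) N2.N2=(alive,v0) N2.N3=(alive,v0)

Answer: N0=alive,1 N1=dead,1 N2=alive,0 N3=alive,0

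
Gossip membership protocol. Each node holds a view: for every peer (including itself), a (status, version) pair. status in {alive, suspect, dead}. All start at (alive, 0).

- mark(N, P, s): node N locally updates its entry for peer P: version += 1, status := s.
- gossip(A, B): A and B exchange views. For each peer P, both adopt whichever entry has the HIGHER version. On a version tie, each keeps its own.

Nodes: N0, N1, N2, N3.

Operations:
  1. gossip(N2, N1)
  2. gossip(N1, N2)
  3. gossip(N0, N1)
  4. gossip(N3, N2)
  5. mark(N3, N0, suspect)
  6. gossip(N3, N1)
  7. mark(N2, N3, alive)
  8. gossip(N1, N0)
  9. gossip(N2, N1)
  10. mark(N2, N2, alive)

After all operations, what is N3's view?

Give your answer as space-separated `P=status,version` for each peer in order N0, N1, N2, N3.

Op 1: gossip N2<->N1 -> N2.N0=(alive,v0) N2.N1=(alive,v0) N2.N2=(alive,v0) N2.N3=(alive,v0) | N1.N0=(alive,v0) N1.N1=(alive,v0) N1.N2=(alive,v0) N1.N3=(alive,v0)
Op 2: gossip N1<->N2 -> N1.N0=(alive,v0) N1.N1=(alive,v0) N1.N2=(alive,v0) N1.N3=(alive,v0) | N2.N0=(alive,v0) N2.N1=(alive,v0) N2.N2=(alive,v0) N2.N3=(alive,v0)
Op 3: gossip N0<->N1 -> N0.N0=(alive,v0) N0.N1=(alive,v0) N0.N2=(alive,v0) N0.N3=(alive,v0) | N1.N0=(alive,v0) N1.N1=(alive,v0) N1.N2=(alive,v0) N1.N3=(alive,v0)
Op 4: gossip N3<->N2 -> N3.N0=(alive,v0) N3.N1=(alive,v0) N3.N2=(alive,v0) N3.N3=(alive,v0) | N2.N0=(alive,v0) N2.N1=(alive,v0) N2.N2=(alive,v0) N2.N3=(alive,v0)
Op 5: N3 marks N0=suspect -> (suspect,v1)
Op 6: gossip N3<->N1 -> N3.N0=(suspect,v1) N3.N1=(alive,v0) N3.N2=(alive,v0) N3.N3=(alive,v0) | N1.N0=(suspect,v1) N1.N1=(alive,v0) N1.N2=(alive,v0) N1.N3=(alive,v0)
Op 7: N2 marks N3=alive -> (alive,v1)
Op 8: gossip N1<->N0 -> N1.N0=(suspect,v1) N1.N1=(alive,v0) N1.N2=(alive,v0) N1.N3=(alive,v0) | N0.N0=(suspect,v1) N0.N1=(alive,v0) N0.N2=(alive,v0) N0.N3=(alive,v0)
Op 9: gossip N2<->N1 -> N2.N0=(suspect,v1) N2.N1=(alive,v0) N2.N2=(alive,v0) N2.N3=(alive,v1) | N1.N0=(suspect,v1) N1.N1=(alive,v0) N1.N2=(alive,v0) N1.N3=(alive,v1)
Op 10: N2 marks N2=alive -> (alive,v1)

Answer: N0=suspect,1 N1=alive,0 N2=alive,0 N3=alive,0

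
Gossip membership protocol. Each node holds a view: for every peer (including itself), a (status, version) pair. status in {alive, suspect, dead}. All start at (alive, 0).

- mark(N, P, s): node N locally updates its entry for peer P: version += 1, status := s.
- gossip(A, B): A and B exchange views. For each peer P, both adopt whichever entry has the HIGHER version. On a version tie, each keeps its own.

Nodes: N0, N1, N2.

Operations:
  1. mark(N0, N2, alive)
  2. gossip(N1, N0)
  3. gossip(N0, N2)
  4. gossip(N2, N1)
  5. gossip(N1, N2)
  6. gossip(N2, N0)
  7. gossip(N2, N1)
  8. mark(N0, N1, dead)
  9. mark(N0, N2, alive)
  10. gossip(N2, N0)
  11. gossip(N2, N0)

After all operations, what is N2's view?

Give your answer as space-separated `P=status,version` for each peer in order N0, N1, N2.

Op 1: N0 marks N2=alive -> (alive,v1)
Op 2: gossip N1<->N0 -> N1.N0=(alive,v0) N1.N1=(alive,v0) N1.N2=(alive,v1) | N0.N0=(alive,v0) N0.N1=(alive,v0) N0.N2=(alive,v1)
Op 3: gossip N0<->N2 -> N0.N0=(alive,v0) N0.N1=(alive,v0) N0.N2=(alive,v1) | N2.N0=(alive,v0) N2.N1=(alive,v0) N2.N2=(alive,v1)
Op 4: gossip N2<->N1 -> N2.N0=(alive,v0) N2.N1=(alive,v0) N2.N2=(alive,v1) | N1.N0=(alive,v0) N1.N1=(alive,v0) N1.N2=(alive,v1)
Op 5: gossip N1<->N2 -> N1.N0=(alive,v0) N1.N1=(alive,v0) N1.N2=(alive,v1) | N2.N0=(alive,v0) N2.N1=(alive,v0) N2.N2=(alive,v1)
Op 6: gossip N2<->N0 -> N2.N0=(alive,v0) N2.N1=(alive,v0) N2.N2=(alive,v1) | N0.N0=(alive,v0) N0.N1=(alive,v0) N0.N2=(alive,v1)
Op 7: gossip N2<->N1 -> N2.N0=(alive,v0) N2.N1=(alive,v0) N2.N2=(alive,v1) | N1.N0=(alive,v0) N1.N1=(alive,v0) N1.N2=(alive,v1)
Op 8: N0 marks N1=dead -> (dead,v1)
Op 9: N0 marks N2=alive -> (alive,v2)
Op 10: gossip N2<->N0 -> N2.N0=(alive,v0) N2.N1=(dead,v1) N2.N2=(alive,v2) | N0.N0=(alive,v0) N0.N1=(dead,v1) N0.N2=(alive,v2)
Op 11: gossip N2<->N0 -> N2.N0=(alive,v0) N2.N1=(dead,v1) N2.N2=(alive,v2) | N0.N0=(alive,v0) N0.N1=(dead,v1) N0.N2=(alive,v2)

Answer: N0=alive,0 N1=dead,1 N2=alive,2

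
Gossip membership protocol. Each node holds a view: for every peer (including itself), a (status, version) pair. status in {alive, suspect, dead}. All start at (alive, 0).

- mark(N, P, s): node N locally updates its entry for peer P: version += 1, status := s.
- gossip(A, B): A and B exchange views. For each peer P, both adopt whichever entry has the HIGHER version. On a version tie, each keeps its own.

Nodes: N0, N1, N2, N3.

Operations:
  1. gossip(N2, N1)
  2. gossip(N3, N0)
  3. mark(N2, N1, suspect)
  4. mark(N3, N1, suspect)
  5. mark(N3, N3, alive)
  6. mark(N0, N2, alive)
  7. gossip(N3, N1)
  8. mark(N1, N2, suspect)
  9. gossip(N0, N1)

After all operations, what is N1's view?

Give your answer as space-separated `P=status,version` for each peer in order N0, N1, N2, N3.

Op 1: gossip N2<->N1 -> N2.N0=(alive,v0) N2.N1=(alive,v0) N2.N2=(alive,v0) N2.N3=(alive,v0) | N1.N0=(alive,v0) N1.N1=(alive,v0) N1.N2=(alive,v0) N1.N3=(alive,v0)
Op 2: gossip N3<->N0 -> N3.N0=(alive,v0) N3.N1=(alive,v0) N3.N2=(alive,v0) N3.N3=(alive,v0) | N0.N0=(alive,v0) N0.N1=(alive,v0) N0.N2=(alive,v0) N0.N3=(alive,v0)
Op 3: N2 marks N1=suspect -> (suspect,v1)
Op 4: N3 marks N1=suspect -> (suspect,v1)
Op 5: N3 marks N3=alive -> (alive,v1)
Op 6: N0 marks N2=alive -> (alive,v1)
Op 7: gossip N3<->N1 -> N3.N0=(alive,v0) N3.N1=(suspect,v1) N3.N2=(alive,v0) N3.N3=(alive,v1) | N1.N0=(alive,v0) N1.N1=(suspect,v1) N1.N2=(alive,v0) N1.N3=(alive,v1)
Op 8: N1 marks N2=suspect -> (suspect,v1)
Op 9: gossip N0<->N1 -> N0.N0=(alive,v0) N0.N1=(suspect,v1) N0.N2=(alive,v1) N0.N3=(alive,v1) | N1.N0=(alive,v0) N1.N1=(suspect,v1) N1.N2=(suspect,v1) N1.N3=(alive,v1)

Answer: N0=alive,0 N1=suspect,1 N2=suspect,1 N3=alive,1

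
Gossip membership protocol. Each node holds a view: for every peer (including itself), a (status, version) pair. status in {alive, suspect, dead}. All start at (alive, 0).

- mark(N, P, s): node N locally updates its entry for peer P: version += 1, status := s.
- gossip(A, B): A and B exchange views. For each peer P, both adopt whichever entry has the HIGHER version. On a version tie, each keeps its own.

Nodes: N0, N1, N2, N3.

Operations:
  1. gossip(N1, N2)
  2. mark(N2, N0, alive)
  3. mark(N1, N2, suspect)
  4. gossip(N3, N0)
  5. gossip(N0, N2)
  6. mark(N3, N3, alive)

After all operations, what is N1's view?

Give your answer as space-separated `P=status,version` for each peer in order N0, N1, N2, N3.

Op 1: gossip N1<->N2 -> N1.N0=(alive,v0) N1.N1=(alive,v0) N1.N2=(alive,v0) N1.N3=(alive,v0) | N2.N0=(alive,v0) N2.N1=(alive,v0) N2.N2=(alive,v0) N2.N3=(alive,v0)
Op 2: N2 marks N0=alive -> (alive,v1)
Op 3: N1 marks N2=suspect -> (suspect,v1)
Op 4: gossip N3<->N0 -> N3.N0=(alive,v0) N3.N1=(alive,v0) N3.N2=(alive,v0) N3.N3=(alive,v0) | N0.N0=(alive,v0) N0.N1=(alive,v0) N0.N2=(alive,v0) N0.N3=(alive,v0)
Op 5: gossip N0<->N2 -> N0.N0=(alive,v1) N0.N1=(alive,v0) N0.N2=(alive,v0) N0.N3=(alive,v0) | N2.N0=(alive,v1) N2.N1=(alive,v0) N2.N2=(alive,v0) N2.N3=(alive,v0)
Op 6: N3 marks N3=alive -> (alive,v1)

Answer: N0=alive,0 N1=alive,0 N2=suspect,1 N3=alive,0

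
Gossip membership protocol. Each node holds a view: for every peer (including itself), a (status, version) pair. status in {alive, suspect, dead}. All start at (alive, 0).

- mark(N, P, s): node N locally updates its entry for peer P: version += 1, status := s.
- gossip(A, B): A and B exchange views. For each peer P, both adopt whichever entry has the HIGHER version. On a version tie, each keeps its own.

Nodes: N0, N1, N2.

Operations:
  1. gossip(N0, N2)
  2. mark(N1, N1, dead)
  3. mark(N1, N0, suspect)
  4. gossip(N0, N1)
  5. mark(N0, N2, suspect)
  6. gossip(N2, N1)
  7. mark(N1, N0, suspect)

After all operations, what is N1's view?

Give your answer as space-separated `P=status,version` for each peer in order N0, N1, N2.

Answer: N0=suspect,2 N1=dead,1 N2=alive,0

Derivation:
Op 1: gossip N0<->N2 -> N0.N0=(alive,v0) N0.N1=(alive,v0) N0.N2=(alive,v0) | N2.N0=(alive,v0) N2.N1=(alive,v0) N2.N2=(alive,v0)
Op 2: N1 marks N1=dead -> (dead,v1)
Op 3: N1 marks N0=suspect -> (suspect,v1)
Op 4: gossip N0<->N1 -> N0.N0=(suspect,v1) N0.N1=(dead,v1) N0.N2=(alive,v0) | N1.N0=(suspect,v1) N1.N1=(dead,v1) N1.N2=(alive,v0)
Op 5: N0 marks N2=suspect -> (suspect,v1)
Op 6: gossip N2<->N1 -> N2.N0=(suspect,v1) N2.N1=(dead,v1) N2.N2=(alive,v0) | N1.N0=(suspect,v1) N1.N1=(dead,v1) N1.N2=(alive,v0)
Op 7: N1 marks N0=suspect -> (suspect,v2)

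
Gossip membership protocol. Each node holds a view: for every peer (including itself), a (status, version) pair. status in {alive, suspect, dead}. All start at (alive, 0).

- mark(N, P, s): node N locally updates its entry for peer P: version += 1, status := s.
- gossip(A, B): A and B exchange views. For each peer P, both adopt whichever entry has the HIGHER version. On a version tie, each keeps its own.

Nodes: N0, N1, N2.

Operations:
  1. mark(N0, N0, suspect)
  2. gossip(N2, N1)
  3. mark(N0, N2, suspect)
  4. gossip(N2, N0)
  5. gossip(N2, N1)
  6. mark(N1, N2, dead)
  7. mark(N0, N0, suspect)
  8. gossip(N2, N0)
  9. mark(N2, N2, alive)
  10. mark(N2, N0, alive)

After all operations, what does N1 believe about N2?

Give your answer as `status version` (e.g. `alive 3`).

Op 1: N0 marks N0=suspect -> (suspect,v1)
Op 2: gossip N2<->N1 -> N2.N0=(alive,v0) N2.N1=(alive,v0) N2.N2=(alive,v0) | N1.N0=(alive,v0) N1.N1=(alive,v0) N1.N2=(alive,v0)
Op 3: N0 marks N2=suspect -> (suspect,v1)
Op 4: gossip N2<->N0 -> N2.N0=(suspect,v1) N2.N1=(alive,v0) N2.N2=(suspect,v1) | N0.N0=(suspect,v1) N0.N1=(alive,v0) N0.N2=(suspect,v1)
Op 5: gossip N2<->N1 -> N2.N0=(suspect,v1) N2.N1=(alive,v0) N2.N2=(suspect,v1) | N1.N0=(suspect,v1) N1.N1=(alive,v0) N1.N2=(suspect,v1)
Op 6: N1 marks N2=dead -> (dead,v2)
Op 7: N0 marks N0=suspect -> (suspect,v2)
Op 8: gossip N2<->N0 -> N2.N0=(suspect,v2) N2.N1=(alive,v0) N2.N2=(suspect,v1) | N0.N0=(suspect,v2) N0.N1=(alive,v0) N0.N2=(suspect,v1)
Op 9: N2 marks N2=alive -> (alive,v2)
Op 10: N2 marks N0=alive -> (alive,v3)

Answer: dead 2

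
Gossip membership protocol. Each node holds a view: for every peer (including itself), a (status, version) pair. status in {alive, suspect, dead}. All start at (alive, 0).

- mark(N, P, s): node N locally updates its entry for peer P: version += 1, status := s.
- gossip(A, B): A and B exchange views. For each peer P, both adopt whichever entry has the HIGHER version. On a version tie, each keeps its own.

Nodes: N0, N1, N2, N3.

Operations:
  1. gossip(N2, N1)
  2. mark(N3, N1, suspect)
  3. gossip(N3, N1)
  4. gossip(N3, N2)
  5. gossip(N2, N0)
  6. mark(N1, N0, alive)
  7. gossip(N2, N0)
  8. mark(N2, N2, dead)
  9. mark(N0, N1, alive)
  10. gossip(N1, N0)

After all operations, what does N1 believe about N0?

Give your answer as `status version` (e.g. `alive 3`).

Answer: alive 1

Derivation:
Op 1: gossip N2<->N1 -> N2.N0=(alive,v0) N2.N1=(alive,v0) N2.N2=(alive,v0) N2.N3=(alive,v0) | N1.N0=(alive,v0) N1.N1=(alive,v0) N1.N2=(alive,v0) N1.N3=(alive,v0)
Op 2: N3 marks N1=suspect -> (suspect,v1)
Op 3: gossip N3<->N1 -> N3.N0=(alive,v0) N3.N1=(suspect,v1) N3.N2=(alive,v0) N3.N3=(alive,v0) | N1.N0=(alive,v0) N1.N1=(suspect,v1) N1.N2=(alive,v0) N1.N3=(alive,v0)
Op 4: gossip N3<->N2 -> N3.N0=(alive,v0) N3.N1=(suspect,v1) N3.N2=(alive,v0) N3.N3=(alive,v0) | N2.N0=(alive,v0) N2.N1=(suspect,v1) N2.N2=(alive,v0) N2.N3=(alive,v0)
Op 5: gossip N2<->N0 -> N2.N0=(alive,v0) N2.N1=(suspect,v1) N2.N2=(alive,v0) N2.N3=(alive,v0) | N0.N0=(alive,v0) N0.N1=(suspect,v1) N0.N2=(alive,v0) N0.N3=(alive,v0)
Op 6: N1 marks N0=alive -> (alive,v1)
Op 7: gossip N2<->N0 -> N2.N0=(alive,v0) N2.N1=(suspect,v1) N2.N2=(alive,v0) N2.N3=(alive,v0) | N0.N0=(alive,v0) N0.N1=(suspect,v1) N0.N2=(alive,v0) N0.N3=(alive,v0)
Op 8: N2 marks N2=dead -> (dead,v1)
Op 9: N0 marks N1=alive -> (alive,v2)
Op 10: gossip N1<->N0 -> N1.N0=(alive,v1) N1.N1=(alive,v2) N1.N2=(alive,v0) N1.N3=(alive,v0) | N0.N0=(alive,v1) N0.N1=(alive,v2) N0.N2=(alive,v0) N0.N3=(alive,v0)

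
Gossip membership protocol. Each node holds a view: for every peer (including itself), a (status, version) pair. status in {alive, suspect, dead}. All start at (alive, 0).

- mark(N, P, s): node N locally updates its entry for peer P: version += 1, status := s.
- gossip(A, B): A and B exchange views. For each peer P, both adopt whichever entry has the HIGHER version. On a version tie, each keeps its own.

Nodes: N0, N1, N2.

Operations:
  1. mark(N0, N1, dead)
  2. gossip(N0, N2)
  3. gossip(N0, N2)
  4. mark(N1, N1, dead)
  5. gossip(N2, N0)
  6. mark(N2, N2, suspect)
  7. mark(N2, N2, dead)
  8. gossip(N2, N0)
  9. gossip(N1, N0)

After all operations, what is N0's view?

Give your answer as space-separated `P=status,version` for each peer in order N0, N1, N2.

Op 1: N0 marks N1=dead -> (dead,v1)
Op 2: gossip N0<->N2 -> N0.N0=(alive,v0) N0.N1=(dead,v1) N0.N2=(alive,v0) | N2.N0=(alive,v0) N2.N1=(dead,v1) N2.N2=(alive,v0)
Op 3: gossip N0<->N2 -> N0.N0=(alive,v0) N0.N1=(dead,v1) N0.N2=(alive,v0) | N2.N0=(alive,v0) N2.N1=(dead,v1) N2.N2=(alive,v0)
Op 4: N1 marks N1=dead -> (dead,v1)
Op 5: gossip N2<->N0 -> N2.N0=(alive,v0) N2.N1=(dead,v1) N2.N2=(alive,v0) | N0.N0=(alive,v0) N0.N1=(dead,v1) N0.N2=(alive,v0)
Op 6: N2 marks N2=suspect -> (suspect,v1)
Op 7: N2 marks N2=dead -> (dead,v2)
Op 8: gossip N2<->N0 -> N2.N0=(alive,v0) N2.N1=(dead,v1) N2.N2=(dead,v2) | N0.N0=(alive,v0) N0.N1=(dead,v1) N0.N2=(dead,v2)
Op 9: gossip N1<->N0 -> N1.N0=(alive,v0) N1.N1=(dead,v1) N1.N2=(dead,v2) | N0.N0=(alive,v0) N0.N1=(dead,v1) N0.N2=(dead,v2)

Answer: N0=alive,0 N1=dead,1 N2=dead,2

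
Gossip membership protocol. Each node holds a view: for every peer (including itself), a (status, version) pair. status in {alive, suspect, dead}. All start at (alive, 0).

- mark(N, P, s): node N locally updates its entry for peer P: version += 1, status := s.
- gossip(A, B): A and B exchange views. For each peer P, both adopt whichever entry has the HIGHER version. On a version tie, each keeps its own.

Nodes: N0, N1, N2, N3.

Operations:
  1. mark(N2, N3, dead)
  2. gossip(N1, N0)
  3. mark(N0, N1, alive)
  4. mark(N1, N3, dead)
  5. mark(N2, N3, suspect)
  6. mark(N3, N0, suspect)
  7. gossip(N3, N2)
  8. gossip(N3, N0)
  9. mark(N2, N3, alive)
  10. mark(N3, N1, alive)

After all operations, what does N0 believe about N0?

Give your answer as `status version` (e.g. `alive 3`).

Answer: suspect 1

Derivation:
Op 1: N2 marks N3=dead -> (dead,v1)
Op 2: gossip N1<->N0 -> N1.N0=(alive,v0) N1.N1=(alive,v0) N1.N2=(alive,v0) N1.N3=(alive,v0) | N0.N0=(alive,v0) N0.N1=(alive,v0) N0.N2=(alive,v0) N0.N3=(alive,v0)
Op 3: N0 marks N1=alive -> (alive,v1)
Op 4: N1 marks N3=dead -> (dead,v1)
Op 5: N2 marks N3=suspect -> (suspect,v2)
Op 6: N3 marks N0=suspect -> (suspect,v1)
Op 7: gossip N3<->N2 -> N3.N0=(suspect,v1) N3.N1=(alive,v0) N3.N2=(alive,v0) N3.N3=(suspect,v2) | N2.N0=(suspect,v1) N2.N1=(alive,v0) N2.N2=(alive,v0) N2.N3=(suspect,v2)
Op 8: gossip N3<->N0 -> N3.N0=(suspect,v1) N3.N1=(alive,v1) N3.N2=(alive,v0) N3.N3=(suspect,v2) | N0.N0=(suspect,v1) N0.N1=(alive,v1) N0.N2=(alive,v0) N0.N3=(suspect,v2)
Op 9: N2 marks N3=alive -> (alive,v3)
Op 10: N3 marks N1=alive -> (alive,v2)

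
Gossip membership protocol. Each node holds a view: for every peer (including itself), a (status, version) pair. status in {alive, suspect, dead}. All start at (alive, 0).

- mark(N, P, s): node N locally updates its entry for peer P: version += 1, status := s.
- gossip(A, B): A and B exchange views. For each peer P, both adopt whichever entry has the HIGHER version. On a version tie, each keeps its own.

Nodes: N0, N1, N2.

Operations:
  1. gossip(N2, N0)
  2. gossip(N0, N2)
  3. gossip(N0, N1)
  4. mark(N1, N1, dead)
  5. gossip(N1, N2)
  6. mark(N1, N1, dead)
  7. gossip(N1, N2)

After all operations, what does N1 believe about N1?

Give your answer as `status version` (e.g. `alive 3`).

Answer: dead 2

Derivation:
Op 1: gossip N2<->N0 -> N2.N0=(alive,v0) N2.N1=(alive,v0) N2.N2=(alive,v0) | N0.N0=(alive,v0) N0.N1=(alive,v0) N0.N2=(alive,v0)
Op 2: gossip N0<->N2 -> N0.N0=(alive,v0) N0.N1=(alive,v0) N0.N2=(alive,v0) | N2.N0=(alive,v0) N2.N1=(alive,v0) N2.N2=(alive,v0)
Op 3: gossip N0<->N1 -> N0.N0=(alive,v0) N0.N1=(alive,v0) N0.N2=(alive,v0) | N1.N0=(alive,v0) N1.N1=(alive,v0) N1.N2=(alive,v0)
Op 4: N1 marks N1=dead -> (dead,v1)
Op 5: gossip N1<->N2 -> N1.N0=(alive,v0) N1.N1=(dead,v1) N1.N2=(alive,v0) | N2.N0=(alive,v0) N2.N1=(dead,v1) N2.N2=(alive,v0)
Op 6: N1 marks N1=dead -> (dead,v2)
Op 7: gossip N1<->N2 -> N1.N0=(alive,v0) N1.N1=(dead,v2) N1.N2=(alive,v0) | N2.N0=(alive,v0) N2.N1=(dead,v2) N2.N2=(alive,v0)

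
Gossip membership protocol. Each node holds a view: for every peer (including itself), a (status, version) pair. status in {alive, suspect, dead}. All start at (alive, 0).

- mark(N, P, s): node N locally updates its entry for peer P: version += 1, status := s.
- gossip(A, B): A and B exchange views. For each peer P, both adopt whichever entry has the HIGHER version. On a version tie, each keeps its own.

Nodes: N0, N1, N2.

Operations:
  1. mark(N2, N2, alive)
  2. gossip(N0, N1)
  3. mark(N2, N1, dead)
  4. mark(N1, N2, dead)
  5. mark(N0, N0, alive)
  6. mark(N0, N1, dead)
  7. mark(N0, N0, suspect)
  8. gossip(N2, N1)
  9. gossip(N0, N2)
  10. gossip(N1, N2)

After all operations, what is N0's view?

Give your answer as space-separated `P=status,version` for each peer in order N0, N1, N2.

Answer: N0=suspect,2 N1=dead,1 N2=alive,1

Derivation:
Op 1: N2 marks N2=alive -> (alive,v1)
Op 2: gossip N0<->N1 -> N0.N0=(alive,v0) N0.N1=(alive,v0) N0.N2=(alive,v0) | N1.N0=(alive,v0) N1.N1=(alive,v0) N1.N2=(alive,v0)
Op 3: N2 marks N1=dead -> (dead,v1)
Op 4: N1 marks N2=dead -> (dead,v1)
Op 5: N0 marks N0=alive -> (alive,v1)
Op 6: N0 marks N1=dead -> (dead,v1)
Op 7: N0 marks N0=suspect -> (suspect,v2)
Op 8: gossip N2<->N1 -> N2.N0=(alive,v0) N2.N1=(dead,v1) N2.N2=(alive,v1) | N1.N0=(alive,v0) N1.N1=(dead,v1) N1.N2=(dead,v1)
Op 9: gossip N0<->N2 -> N0.N0=(suspect,v2) N0.N1=(dead,v1) N0.N2=(alive,v1) | N2.N0=(suspect,v2) N2.N1=(dead,v1) N2.N2=(alive,v1)
Op 10: gossip N1<->N2 -> N1.N0=(suspect,v2) N1.N1=(dead,v1) N1.N2=(dead,v1) | N2.N0=(suspect,v2) N2.N1=(dead,v1) N2.N2=(alive,v1)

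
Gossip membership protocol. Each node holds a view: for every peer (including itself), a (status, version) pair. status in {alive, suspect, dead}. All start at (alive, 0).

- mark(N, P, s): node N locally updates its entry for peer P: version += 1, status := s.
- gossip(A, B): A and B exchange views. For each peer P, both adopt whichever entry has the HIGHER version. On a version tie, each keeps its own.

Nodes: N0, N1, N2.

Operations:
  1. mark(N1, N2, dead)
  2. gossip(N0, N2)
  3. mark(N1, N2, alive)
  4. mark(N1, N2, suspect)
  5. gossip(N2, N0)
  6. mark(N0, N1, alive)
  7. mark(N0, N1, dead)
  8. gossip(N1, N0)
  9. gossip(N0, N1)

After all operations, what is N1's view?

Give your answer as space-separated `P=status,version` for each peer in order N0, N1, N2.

Op 1: N1 marks N2=dead -> (dead,v1)
Op 2: gossip N0<->N2 -> N0.N0=(alive,v0) N0.N1=(alive,v0) N0.N2=(alive,v0) | N2.N0=(alive,v0) N2.N1=(alive,v0) N2.N2=(alive,v0)
Op 3: N1 marks N2=alive -> (alive,v2)
Op 4: N1 marks N2=suspect -> (suspect,v3)
Op 5: gossip N2<->N0 -> N2.N0=(alive,v0) N2.N1=(alive,v0) N2.N2=(alive,v0) | N0.N0=(alive,v0) N0.N1=(alive,v0) N0.N2=(alive,v0)
Op 6: N0 marks N1=alive -> (alive,v1)
Op 7: N0 marks N1=dead -> (dead,v2)
Op 8: gossip N1<->N0 -> N1.N0=(alive,v0) N1.N1=(dead,v2) N1.N2=(suspect,v3) | N0.N0=(alive,v0) N0.N1=(dead,v2) N0.N2=(suspect,v3)
Op 9: gossip N0<->N1 -> N0.N0=(alive,v0) N0.N1=(dead,v2) N0.N2=(suspect,v3) | N1.N0=(alive,v0) N1.N1=(dead,v2) N1.N2=(suspect,v3)

Answer: N0=alive,0 N1=dead,2 N2=suspect,3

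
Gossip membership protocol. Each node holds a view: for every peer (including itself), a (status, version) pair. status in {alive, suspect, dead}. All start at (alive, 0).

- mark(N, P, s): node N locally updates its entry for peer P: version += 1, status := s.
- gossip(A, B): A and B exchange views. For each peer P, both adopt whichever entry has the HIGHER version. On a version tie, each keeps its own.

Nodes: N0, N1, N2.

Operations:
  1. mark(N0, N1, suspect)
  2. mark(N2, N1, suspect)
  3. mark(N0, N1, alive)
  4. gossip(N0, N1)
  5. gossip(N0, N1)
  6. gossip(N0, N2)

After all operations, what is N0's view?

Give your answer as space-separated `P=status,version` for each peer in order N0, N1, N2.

Op 1: N0 marks N1=suspect -> (suspect,v1)
Op 2: N2 marks N1=suspect -> (suspect,v1)
Op 3: N0 marks N1=alive -> (alive,v2)
Op 4: gossip N0<->N1 -> N0.N0=(alive,v0) N0.N1=(alive,v2) N0.N2=(alive,v0) | N1.N0=(alive,v0) N1.N1=(alive,v2) N1.N2=(alive,v0)
Op 5: gossip N0<->N1 -> N0.N0=(alive,v0) N0.N1=(alive,v2) N0.N2=(alive,v0) | N1.N0=(alive,v0) N1.N1=(alive,v2) N1.N2=(alive,v0)
Op 6: gossip N0<->N2 -> N0.N0=(alive,v0) N0.N1=(alive,v2) N0.N2=(alive,v0) | N2.N0=(alive,v0) N2.N1=(alive,v2) N2.N2=(alive,v0)

Answer: N0=alive,0 N1=alive,2 N2=alive,0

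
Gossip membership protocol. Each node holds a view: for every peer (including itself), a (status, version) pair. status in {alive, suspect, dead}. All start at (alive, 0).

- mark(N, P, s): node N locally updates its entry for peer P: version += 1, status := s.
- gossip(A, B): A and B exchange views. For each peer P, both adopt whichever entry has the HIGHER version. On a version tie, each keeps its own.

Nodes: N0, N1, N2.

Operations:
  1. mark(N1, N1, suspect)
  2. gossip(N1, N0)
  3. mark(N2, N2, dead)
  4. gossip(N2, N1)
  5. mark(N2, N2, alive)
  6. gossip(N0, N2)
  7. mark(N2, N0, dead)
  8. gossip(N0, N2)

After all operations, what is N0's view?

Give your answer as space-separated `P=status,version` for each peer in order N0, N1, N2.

Op 1: N1 marks N1=suspect -> (suspect,v1)
Op 2: gossip N1<->N0 -> N1.N0=(alive,v0) N1.N1=(suspect,v1) N1.N2=(alive,v0) | N0.N0=(alive,v0) N0.N1=(suspect,v1) N0.N2=(alive,v0)
Op 3: N2 marks N2=dead -> (dead,v1)
Op 4: gossip N2<->N1 -> N2.N0=(alive,v0) N2.N1=(suspect,v1) N2.N2=(dead,v1) | N1.N0=(alive,v0) N1.N1=(suspect,v1) N1.N2=(dead,v1)
Op 5: N2 marks N2=alive -> (alive,v2)
Op 6: gossip N0<->N2 -> N0.N0=(alive,v0) N0.N1=(suspect,v1) N0.N2=(alive,v2) | N2.N0=(alive,v0) N2.N1=(suspect,v1) N2.N2=(alive,v2)
Op 7: N2 marks N0=dead -> (dead,v1)
Op 8: gossip N0<->N2 -> N0.N0=(dead,v1) N0.N1=(suspect,v1) N0.N2=(alive,v2) | N2.N0=(dead,v1) N2.N1=(suspect,v1) N2.N2=(alive,v2)

Answer: N0=dead,1 N1=suspect,1 N2=alive,2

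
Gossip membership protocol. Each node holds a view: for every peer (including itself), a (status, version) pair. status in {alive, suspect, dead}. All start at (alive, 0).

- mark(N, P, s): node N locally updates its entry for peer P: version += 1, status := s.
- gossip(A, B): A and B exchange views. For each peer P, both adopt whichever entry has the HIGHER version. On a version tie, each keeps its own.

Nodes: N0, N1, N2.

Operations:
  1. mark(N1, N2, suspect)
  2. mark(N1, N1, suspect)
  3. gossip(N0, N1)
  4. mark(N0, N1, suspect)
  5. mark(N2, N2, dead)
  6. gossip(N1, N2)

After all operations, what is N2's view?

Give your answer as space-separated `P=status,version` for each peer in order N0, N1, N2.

Answer: N0=alive,0 N1=suspect,1 N2=dead,1

Derivation:
Op 1: N1 marks N2=suspect -> (suspect,v1)
Op 2: N1 marks N1=suspect -> (suspect,v1)
Op 3: gossip N0<->N1 -> N0.N0=(alive,v0) N0.N1=(suspect,v1) N0.N2=(suspect,v1) | N1.N0=(alive,v0) N1.N1=(suspect,v1) N1.N2=(suspect,v1)
Op 4: N0 marks N1=suspect -> (suspect,v2)
Op 5: N2 marks N2=dead -> (dead,v1)
Op 6: gossip N1<->N2 -> N1.N0=(alive,v0) N1.N1=(suspect,v1) N1.N2=(suspect,v1) | N2.N0=(alive,v0) N2.N1=(suspect,v1) N2.N2=(dead,v1)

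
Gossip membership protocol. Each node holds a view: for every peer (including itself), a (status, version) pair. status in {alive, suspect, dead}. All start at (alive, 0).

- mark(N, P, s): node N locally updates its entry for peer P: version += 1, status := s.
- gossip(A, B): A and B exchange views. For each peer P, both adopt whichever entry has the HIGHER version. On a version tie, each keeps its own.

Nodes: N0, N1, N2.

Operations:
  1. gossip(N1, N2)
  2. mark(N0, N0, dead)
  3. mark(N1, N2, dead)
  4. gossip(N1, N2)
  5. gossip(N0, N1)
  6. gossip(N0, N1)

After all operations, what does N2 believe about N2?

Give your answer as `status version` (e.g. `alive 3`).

Answer: dead 1

Derivation:
Op 1: gossip N1<->N2 -> N1.N0=(alive,v0) N1.N1=(alive,v0) N1.N2=(alive,v0) | N2.N0=(alive,v0) N2.N1=(alive,v0) N2.N2=(alive,v0)
Op 2: N0 marks N0=dead -> (dead,v1)
Op 3: N1 marks N2=dead -> (dead,v1)
Op 4: gossip N1<->N2 -> N1.N0=(alive,v0) N1.N1=(alive,v0) N1.N2=(dead,v1) | N2.N0=(alive,v0) N2.N1=(alive,v0) N2.N2=(dead,v1)
Op 5: gossip N0<->N1 -> N0.N0=(dead,v1) N0.N1=(alive,v0) N0.N2=(dead,v1) | N1.N0=(dead,v1) N1.N1=(alive,v0) N1.N2=(dead,v1)
Op 6: gossip N0<->N1 -> N0.N0=(dead,v1) N0.N1=(alive,v0) N0.N2=(dead,v1) | N1.N0=(dead,v1) N1.N1=(alive,v0) N1.N2=(dead,v1)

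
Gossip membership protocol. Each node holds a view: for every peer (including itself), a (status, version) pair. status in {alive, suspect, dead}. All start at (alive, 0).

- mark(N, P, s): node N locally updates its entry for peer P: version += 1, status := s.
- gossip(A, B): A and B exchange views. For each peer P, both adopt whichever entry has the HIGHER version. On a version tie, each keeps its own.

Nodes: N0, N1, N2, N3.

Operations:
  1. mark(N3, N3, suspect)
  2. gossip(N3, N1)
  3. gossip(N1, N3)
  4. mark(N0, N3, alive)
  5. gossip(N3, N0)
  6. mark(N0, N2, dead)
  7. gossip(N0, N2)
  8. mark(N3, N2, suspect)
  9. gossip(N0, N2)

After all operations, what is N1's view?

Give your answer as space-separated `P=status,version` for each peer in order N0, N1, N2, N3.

Op 1: N3 marks N3=suspect -> (suspect,v1)
Op 2: gossip N3<->N1 -> N3.N0=(alive,v0) N3.N1=(alive,v0) N3.N2=(alive,v0) N3.N3=(suspect,v1) | N1.N0=(alive,v0) N1.N1=(alive,v0) N1.N2=(alive,v0) N1.N3=(suspect,v1)
Op 3: gossip N1<->N3 -> N1.N0=(alive,v0) N1.N1=(alive,v0) N1.N2=(alive,v0) N1.N3=(suspect,v1) | N3.N0=(alive,v0) N3.N1=(alive,v0) N3.N2=(alive,v0) N3.N3=(suspect,v1)
Op 4: N0 marks N3=alive -> (alive,v1)
Op 5: gossip N3<->N0 -> N3.N0=(alive,v0) N3.N1=(alive,v0) N3.N2=(alive,v0) N3.N3=(suspect,v1) | N0.N0=(alive,v0) N0.N1=(alive,v0) N0.N2=(alive,v0) N0.N3=(alive,v1)
Op 6: N0 marks N2=dead -> (dead,v1)
Op 7: gossip N0<->N2 -> N0.N0=(alive,v0) N0.N1=(alive,v0) N0.N2=(dead,v1) N0.N3=(alive,v1) | N2.N0=(alive,v0) N2.N1=(alive,v0) N2.N2=(dead,v1) N2.N3=(alive,v1)
Op 8: N3 marks N2=suspect -> (suspect,v1)
Op 9: gossip N0<->N2 -> N0.N0=(alive,v0) N0.N1=(alive,v0) N0.N2=(dead,v1) N0.N3=(alive,v1) | N2.N0=(alive,v0) N2.N1=(alive,v0) N2.N2=(dead,v1) N2.N3=(alive,v1)

Answer: N0=alive,0 N1=alive,0 N2=alive,0 N3=suspect,1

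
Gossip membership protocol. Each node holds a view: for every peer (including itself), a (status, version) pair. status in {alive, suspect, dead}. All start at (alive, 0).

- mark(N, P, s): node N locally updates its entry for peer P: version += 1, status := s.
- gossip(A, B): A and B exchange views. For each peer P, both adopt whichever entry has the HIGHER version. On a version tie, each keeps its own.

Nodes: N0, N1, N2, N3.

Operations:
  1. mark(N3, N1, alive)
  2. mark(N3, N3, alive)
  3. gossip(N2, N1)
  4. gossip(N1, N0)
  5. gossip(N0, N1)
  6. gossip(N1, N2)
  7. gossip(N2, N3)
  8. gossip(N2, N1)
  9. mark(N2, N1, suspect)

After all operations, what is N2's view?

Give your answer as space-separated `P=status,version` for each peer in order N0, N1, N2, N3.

Op 1: N3 marks N1=alive -> (alive,v1)
Op 2: N3 marks N3=alive -> (alive,v1)
Op 3: gossip N2<->N1 -> N2.N0=(alive,v0) N2.N1=(alive,v0) N2.N2=(alive,v0) N2.N3=(alive,v0) | N1.N0=(alive,v0) N1.N1=(alive,v0) N1.N2=(alive,v0) N1.N3=(alive,v0)
Op 4: gossip N1<->N0 -> N1.N0=(alive,v0) N1.N1=(alive,v0) N1.N2=(alive,v0) N1.N3=(alive,v0) | N0.N0=(alive,v0) N0.N1=(alive,v0) N0.N2=(alive,v0) N0.N3=(alive,v0)
Op 5: gossip N0<->N1 -> N0.N0=(alive,v0) N0.N1=(alive,v0) N0.N2=(alive,v0) N0.N3=(alive,v0) | N1.N0=(alive,v0) N1.N1=(alive,v0) N1.N2=(alive,v0) N1.N3=(alive,v0)
Op 6: gossip N1<->N2 -> N1.N0=(alive,v0) N1.N1=(alive,v0) N1.N2=(alive,v0) N1.N3=(alive,v0) | N2.N0=(alive,v0) N2.N1=(alive,v0) N2.N2=(alive,v0) N2.N3=(alive,v0)
Op 7: gossip N2<->N3 -> N2.N0=(alive,v0) N2.N1=(alive,v1) N2.N2=(alive,v0) N2.N3=(alive,v1) | N3.N0=(alive,v0) N3.N1=(alive,v1) N3.N2=(alive,v0) N3.N3=(alive,v1)
Op 8: gossip N2<->N1 -> N2.N0=(alive,v0) N2.N1=(alive,v1) N2.N2=(alive,v0) N2.N3=(alive,v1) | N1.N0=(alive,v0) N1.N1=(alive,v1) N1.N2=(alive,v0) N1.N3=(alive,v1)
Op 9: N2 marks N1=suspect -> (suspect,v2)

Answer: N0=alive,0 N1=suspect,2 N2=alive,0 N3=alive,1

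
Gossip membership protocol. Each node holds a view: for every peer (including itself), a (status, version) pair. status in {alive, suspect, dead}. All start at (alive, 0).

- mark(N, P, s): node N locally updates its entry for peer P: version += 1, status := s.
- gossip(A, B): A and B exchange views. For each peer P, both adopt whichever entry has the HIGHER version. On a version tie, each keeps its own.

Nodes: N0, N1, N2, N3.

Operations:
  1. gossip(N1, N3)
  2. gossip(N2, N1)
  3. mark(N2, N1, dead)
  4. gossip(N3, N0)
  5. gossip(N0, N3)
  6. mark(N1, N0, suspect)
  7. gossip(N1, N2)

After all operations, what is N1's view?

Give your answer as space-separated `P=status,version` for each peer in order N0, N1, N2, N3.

Answer: N0=suspect,1 N1=dead,1 N2=alive,0 N3=alive,0

Derivation:
Op 1: gossip N1<->N3 -> N1.N0=(alive,v0) N1.N1=(alive,v0) N1.N2=(alive,v0) N1.N3=(alive,v0) | N3.N0=(alive,v0) N3.N1=(alive,v0) N3.N2=(alive,v0) N3.N3=(alive,v0)
Op 2: gossip N2<->N1 -> N2.N0=(alive,v0) N2.N1=(alive,v0) N2.N2=(alive,v0) N2.N3=(alive,v0) | N1.N0=(alive,v0) N1.N1=(alive,v0) N1.N2=(alive,v0) N1.N3=(alive,v0)
Op 3: N2 marks N1=dead -> (dead,v1)
Op 4: gossip N3<->N0 -> N3.N0=(alive,v0) N3.N1=(alive,v0) N3.N2=(alive,v0) N3.N3=(alive,v0) | N0.N0=(alive,v0) N0.N1=(alive,v0) N0.N2=(alive,v0) N0.N3=(alive,v0)
Op 5: gossip N0<->N3 -> N0.N0=(alive,v0) N0.N1=(alive,v0) N0.N2=(alive,v0) N0.N3=(alive,v0) | N3.N0=(alive,v0) N3.N1=(alive,v0) N3.N2=(alive,v0) N3.N3=(alive,v0)
Op 6: N1 marks N0=suspect -> (suspect,v1)
Op 7: gossip N1<->N2 -> N1.N0=(suspect,v1) N1.N1=(dead,v1) N1.N2=(alive,v0) N1.N3=(alive,v0) | N2.N0=(suspect,v1) N2.N1=(dead,v1) N2.N2=(alive,v0) N2.N3=(alive,v0)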